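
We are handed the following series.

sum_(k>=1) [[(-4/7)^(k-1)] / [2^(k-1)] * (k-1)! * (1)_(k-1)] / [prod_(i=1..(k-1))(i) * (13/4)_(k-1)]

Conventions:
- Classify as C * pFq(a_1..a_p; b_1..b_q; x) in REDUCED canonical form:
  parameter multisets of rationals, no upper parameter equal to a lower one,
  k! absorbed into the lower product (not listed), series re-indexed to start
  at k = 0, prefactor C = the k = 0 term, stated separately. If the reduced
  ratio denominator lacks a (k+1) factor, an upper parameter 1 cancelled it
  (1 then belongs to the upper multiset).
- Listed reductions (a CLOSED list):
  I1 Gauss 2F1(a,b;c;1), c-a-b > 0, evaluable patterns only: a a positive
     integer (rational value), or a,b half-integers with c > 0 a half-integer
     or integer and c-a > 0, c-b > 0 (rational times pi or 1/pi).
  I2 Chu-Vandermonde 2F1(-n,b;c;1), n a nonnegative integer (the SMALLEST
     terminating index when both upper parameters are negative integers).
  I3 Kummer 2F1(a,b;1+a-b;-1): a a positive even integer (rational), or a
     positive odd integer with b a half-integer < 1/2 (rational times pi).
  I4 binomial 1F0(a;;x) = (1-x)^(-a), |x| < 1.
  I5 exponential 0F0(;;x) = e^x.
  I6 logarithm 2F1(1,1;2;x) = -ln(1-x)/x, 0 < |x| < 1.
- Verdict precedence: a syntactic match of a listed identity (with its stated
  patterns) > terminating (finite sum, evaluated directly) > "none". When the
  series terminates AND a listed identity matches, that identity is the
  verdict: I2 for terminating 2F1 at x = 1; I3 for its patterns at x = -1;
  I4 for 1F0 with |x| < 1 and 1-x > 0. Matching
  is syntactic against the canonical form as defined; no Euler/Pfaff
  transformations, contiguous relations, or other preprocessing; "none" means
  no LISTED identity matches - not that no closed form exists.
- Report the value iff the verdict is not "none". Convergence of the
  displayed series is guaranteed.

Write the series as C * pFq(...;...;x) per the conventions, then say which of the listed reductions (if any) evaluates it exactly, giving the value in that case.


Reduced: x = -2/7, 2F1, upper = {1, 1}, lower = {13/4}, C = 1. Verdict: no listed reduction: x = -2/7 and upper {1, 1} fail every I1-I6 pattern.

Key step: x = (-2/7) and the two k-th powers (prefactor 1) combine into one argument.
Ratio: r(k) = (-2/7) * (k+1) (k+1) / [(k+13/4) (k+1)] - poly over poly, x = (-2/7) from leading terms; C = 1 at k = 0.


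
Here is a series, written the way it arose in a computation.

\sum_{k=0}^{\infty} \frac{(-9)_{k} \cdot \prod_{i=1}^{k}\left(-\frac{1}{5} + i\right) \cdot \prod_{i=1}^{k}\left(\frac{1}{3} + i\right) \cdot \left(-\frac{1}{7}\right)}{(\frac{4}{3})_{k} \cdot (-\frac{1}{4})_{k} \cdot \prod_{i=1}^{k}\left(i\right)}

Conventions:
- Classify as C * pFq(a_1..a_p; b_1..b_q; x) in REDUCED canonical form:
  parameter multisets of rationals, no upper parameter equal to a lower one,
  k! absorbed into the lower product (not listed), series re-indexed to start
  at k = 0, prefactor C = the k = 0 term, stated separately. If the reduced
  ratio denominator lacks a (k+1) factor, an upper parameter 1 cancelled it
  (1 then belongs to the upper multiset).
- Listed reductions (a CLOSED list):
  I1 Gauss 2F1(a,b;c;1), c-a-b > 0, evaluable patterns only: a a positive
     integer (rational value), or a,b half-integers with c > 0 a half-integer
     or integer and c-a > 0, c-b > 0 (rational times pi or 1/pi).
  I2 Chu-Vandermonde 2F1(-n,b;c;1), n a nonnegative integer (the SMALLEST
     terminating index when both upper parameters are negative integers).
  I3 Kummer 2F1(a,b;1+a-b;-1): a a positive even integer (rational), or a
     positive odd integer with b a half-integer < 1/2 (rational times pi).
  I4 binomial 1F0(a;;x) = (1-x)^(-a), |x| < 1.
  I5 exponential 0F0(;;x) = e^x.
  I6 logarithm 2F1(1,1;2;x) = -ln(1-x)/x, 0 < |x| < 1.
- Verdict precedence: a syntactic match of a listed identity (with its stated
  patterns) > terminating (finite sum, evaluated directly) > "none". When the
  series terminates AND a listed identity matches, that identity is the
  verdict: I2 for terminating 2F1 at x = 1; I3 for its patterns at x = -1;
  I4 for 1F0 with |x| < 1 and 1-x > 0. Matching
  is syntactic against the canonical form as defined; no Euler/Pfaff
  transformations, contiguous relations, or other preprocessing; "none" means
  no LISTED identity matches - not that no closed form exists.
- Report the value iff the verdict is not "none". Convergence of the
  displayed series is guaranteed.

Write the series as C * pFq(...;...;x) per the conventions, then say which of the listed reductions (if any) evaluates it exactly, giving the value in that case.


Classification (C = -\frac{1}{7}): 2F1 with upper {-9, \frac{4}{5}}, lower {-\frac{1}{4}}, argument x = 1. Verdict (x = 1): the Chu-Vandermonde identity I2 applies (terminating 2F1 at x = 1 with n = 9, b = 4/5, c = -\frac{1}{4}). Hence: \frac{143181259}{20888671875}.

Structural cue: t_0 = -\frac{1}{7} here, and the running product (C = -1/7, x = 1) telescopes to a rising factorial.
Adjacent-term ratio: r(k) = 1 * (k-9) (k+\frac{4}{5}) / [(k-\frac{1}{4}) (k+1)] - poly over poly, x = 1 from leading terms; C = -\frac{1}{7} at k = 0.


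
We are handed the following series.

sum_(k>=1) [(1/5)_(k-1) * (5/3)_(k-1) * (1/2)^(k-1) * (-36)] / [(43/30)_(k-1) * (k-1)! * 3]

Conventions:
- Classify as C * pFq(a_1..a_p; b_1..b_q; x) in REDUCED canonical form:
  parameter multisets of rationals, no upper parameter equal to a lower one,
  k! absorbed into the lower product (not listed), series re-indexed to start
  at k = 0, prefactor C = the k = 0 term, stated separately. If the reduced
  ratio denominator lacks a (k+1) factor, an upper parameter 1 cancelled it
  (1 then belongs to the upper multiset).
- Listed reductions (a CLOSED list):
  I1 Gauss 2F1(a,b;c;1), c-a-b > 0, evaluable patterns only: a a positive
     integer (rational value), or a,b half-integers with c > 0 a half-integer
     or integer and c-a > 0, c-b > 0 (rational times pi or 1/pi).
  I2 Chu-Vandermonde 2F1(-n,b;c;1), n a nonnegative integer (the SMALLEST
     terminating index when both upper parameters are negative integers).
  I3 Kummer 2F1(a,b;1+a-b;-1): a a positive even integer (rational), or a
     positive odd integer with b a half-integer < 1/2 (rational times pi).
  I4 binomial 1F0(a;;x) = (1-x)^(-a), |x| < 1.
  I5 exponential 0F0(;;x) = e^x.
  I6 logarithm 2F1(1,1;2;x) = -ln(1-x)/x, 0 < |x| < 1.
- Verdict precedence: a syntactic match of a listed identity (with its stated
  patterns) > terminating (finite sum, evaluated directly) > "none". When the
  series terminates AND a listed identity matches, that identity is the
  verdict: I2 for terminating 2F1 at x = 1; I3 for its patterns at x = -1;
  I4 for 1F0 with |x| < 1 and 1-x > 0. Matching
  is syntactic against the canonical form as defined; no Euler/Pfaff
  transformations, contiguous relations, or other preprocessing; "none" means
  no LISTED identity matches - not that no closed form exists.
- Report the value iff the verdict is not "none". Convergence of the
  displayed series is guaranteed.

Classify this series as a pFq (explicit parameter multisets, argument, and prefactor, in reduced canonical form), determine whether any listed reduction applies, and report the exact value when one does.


Reduced: x = 1/2, 2F1, upper = {1/5, 5/3}, lower = {43/30}, C = -12. Verdict: none - this 2F1 at x = 1/2 matches no listed pattern, and upper {1/5, 5/3} holds no stopper.

Key observation: x = (1/2) and the constant factors (prefactor -12) combine into one prefactor.
Ratio: r(k) = (1/2) * (k+1/5) (k+5/3) / [(k+43/30) (k+1)] - rational in k. x = (1/2); t_0 = -12; negate the roots.


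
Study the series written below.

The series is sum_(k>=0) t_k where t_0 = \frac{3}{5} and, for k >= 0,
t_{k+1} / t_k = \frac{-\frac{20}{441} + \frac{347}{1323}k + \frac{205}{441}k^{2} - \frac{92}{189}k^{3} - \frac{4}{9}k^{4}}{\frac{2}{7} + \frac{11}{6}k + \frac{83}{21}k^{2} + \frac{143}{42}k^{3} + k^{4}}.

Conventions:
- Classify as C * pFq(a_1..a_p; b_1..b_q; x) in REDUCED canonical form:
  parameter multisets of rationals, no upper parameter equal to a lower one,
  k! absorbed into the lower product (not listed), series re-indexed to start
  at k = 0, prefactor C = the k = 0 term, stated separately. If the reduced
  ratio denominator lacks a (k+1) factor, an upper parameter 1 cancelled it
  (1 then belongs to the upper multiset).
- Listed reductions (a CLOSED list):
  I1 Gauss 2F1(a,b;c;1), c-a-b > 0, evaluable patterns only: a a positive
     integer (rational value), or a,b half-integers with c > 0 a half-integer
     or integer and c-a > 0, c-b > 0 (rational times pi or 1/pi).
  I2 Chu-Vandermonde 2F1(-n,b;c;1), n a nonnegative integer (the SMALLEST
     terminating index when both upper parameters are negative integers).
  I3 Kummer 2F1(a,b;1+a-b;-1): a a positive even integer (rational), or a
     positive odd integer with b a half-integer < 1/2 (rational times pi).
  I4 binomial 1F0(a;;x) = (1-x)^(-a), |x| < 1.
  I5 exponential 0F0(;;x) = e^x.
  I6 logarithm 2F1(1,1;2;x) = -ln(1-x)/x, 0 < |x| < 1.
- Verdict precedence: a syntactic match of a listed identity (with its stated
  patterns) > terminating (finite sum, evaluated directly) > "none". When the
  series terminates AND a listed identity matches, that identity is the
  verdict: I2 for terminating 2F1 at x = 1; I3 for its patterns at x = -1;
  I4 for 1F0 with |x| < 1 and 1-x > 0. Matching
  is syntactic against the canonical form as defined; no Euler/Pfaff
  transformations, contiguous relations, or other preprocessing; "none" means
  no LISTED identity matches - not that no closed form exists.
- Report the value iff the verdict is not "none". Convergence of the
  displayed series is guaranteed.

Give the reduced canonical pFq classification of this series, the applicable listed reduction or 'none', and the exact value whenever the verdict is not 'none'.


This is \frac{3}{5} * 2F1(-\frac{5}{6}, -\frac{1}{7}; \frac{1}{3}; -\frac{4}{9}) in reduced canonical form. Verdict: none - at argument -\frac{4}{9} the multisets {-\frac{5}{6}, -\frac{1}{7}} ; {\frac{1}{3}} match no listed identity.

First insight: x = -\frac{4}{9} and the parameter 4/7 appears in both the upper and lower lists and cancels (alongside the other common factor).
Consecutive-term ratio: r(k) = -\frac{4}{9} * (k-\frac{5}{6}) (k-\frac{1}{7}) / [(k+\frac{1}{3}) (k+1)] ; factor over Q: parameters, x = -\frac{4}{9}, and C = \frac{3}{5}.


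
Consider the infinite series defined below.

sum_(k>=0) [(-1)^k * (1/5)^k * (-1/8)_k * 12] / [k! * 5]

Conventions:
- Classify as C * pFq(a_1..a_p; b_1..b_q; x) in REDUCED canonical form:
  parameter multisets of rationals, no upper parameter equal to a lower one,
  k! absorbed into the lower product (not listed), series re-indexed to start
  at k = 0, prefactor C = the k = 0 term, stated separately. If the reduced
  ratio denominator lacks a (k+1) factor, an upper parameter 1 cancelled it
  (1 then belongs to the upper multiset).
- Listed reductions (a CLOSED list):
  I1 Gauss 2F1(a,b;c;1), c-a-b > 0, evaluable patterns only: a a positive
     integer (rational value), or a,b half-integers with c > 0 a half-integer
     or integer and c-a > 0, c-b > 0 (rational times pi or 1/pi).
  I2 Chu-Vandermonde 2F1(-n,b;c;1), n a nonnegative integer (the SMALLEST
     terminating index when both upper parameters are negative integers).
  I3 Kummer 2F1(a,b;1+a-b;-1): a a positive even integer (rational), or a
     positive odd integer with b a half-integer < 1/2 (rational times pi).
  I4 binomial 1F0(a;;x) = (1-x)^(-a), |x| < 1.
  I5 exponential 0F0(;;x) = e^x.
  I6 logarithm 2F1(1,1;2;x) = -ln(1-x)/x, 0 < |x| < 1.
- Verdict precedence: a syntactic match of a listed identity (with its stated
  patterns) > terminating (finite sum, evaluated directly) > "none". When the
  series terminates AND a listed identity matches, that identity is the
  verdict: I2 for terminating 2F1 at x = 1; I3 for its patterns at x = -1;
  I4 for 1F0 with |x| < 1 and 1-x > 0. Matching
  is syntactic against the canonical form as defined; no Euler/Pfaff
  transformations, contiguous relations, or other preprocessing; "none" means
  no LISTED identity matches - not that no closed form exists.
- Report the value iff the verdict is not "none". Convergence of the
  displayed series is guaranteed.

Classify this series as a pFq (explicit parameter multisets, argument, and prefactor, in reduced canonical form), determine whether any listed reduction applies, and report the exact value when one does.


First insight: t_0 being 12/5, the (-1)^k factor (C = 12/5) folds into the argument's sign.
Ratio: r(k) = (-1/5) * (k-1/8) / [(k+1)] ; factor over Q: parameters, x = (-1/5), and C = 12/5.

Prefactor 12/5, argument -1/5: 1F0 with upper {-1/8} over lower {-}. Verdict (x = -1/5): the binomial series (I4) applies (the 1F0 binomial series: exponent 1/8, x = -1/5). Value: (12/5) * (6/5)^(1/8).


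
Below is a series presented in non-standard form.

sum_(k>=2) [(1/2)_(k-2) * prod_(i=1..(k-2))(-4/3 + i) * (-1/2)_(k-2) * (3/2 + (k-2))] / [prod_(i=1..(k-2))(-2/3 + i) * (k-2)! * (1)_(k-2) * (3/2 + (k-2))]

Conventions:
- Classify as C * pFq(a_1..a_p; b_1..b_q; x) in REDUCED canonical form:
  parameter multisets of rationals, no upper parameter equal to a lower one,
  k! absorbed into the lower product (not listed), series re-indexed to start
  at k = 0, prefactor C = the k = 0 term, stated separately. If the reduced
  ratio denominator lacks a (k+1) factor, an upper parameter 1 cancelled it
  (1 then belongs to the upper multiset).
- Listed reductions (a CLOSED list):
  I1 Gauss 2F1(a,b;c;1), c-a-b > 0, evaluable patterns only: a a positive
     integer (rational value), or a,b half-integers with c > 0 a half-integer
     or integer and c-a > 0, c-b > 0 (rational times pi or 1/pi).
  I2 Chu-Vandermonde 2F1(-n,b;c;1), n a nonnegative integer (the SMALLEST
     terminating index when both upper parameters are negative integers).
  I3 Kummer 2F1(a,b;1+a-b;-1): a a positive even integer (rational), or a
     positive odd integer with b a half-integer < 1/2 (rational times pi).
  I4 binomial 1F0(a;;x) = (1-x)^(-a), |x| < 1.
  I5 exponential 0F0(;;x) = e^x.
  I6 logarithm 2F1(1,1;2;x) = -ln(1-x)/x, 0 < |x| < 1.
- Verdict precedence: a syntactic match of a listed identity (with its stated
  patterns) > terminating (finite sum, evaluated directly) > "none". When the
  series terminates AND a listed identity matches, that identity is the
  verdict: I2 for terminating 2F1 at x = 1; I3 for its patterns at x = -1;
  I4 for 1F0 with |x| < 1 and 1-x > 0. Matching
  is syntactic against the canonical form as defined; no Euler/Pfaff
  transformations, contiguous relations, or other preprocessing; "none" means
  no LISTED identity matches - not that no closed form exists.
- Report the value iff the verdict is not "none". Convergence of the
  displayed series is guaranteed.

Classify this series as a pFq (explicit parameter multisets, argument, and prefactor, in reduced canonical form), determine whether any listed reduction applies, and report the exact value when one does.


Prefactor 1, argument 1: 3F2 with upper {-1/2, -1/3, 1/2} over lower {1/3, 1}. Verdict: none - this 3F2 at x = 1 matches no listed pattern, and upper {-1/2, -1/3, 1/2} holds no stopper.

Structural cue: t_0 being 1, the lower running product (prefactor 1) is a rising factorial.
Ratio: r(k) = 1 * (k-1/2) (k-1/3) (k+1/2) / [(k+1/3) (k+1) (k+1)] - rational in k. x = 1; t_0 = 1; negate the roots.


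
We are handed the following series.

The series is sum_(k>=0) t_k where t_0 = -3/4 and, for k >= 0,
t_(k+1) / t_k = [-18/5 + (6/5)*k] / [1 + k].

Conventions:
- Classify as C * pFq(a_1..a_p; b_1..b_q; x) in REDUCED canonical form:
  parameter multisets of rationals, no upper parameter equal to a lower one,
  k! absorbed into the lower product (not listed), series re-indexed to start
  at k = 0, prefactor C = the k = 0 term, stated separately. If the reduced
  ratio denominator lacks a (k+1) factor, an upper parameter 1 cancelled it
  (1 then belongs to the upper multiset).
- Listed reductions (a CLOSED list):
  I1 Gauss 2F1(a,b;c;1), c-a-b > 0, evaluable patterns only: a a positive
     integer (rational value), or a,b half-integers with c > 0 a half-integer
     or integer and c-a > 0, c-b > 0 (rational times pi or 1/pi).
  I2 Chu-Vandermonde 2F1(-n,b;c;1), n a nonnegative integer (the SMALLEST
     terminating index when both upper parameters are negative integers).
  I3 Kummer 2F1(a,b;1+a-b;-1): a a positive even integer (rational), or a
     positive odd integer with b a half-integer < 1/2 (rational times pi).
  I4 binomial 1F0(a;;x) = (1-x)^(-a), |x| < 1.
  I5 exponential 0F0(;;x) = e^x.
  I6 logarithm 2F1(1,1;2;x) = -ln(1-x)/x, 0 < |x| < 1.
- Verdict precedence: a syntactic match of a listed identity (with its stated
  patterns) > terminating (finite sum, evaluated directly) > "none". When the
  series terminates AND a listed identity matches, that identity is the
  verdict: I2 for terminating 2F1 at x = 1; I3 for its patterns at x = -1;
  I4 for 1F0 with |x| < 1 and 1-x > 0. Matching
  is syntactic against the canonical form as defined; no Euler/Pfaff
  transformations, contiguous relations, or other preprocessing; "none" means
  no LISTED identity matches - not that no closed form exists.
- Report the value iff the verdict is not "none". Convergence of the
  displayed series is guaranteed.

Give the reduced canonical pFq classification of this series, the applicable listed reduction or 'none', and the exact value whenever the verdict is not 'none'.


Structural cue: t_0 = -3/4 here, and the expanded ratio factors over Q; C = -3/4, roots give parameters.
Term ratio: r(k) = (6/5) * (k-3) / [(k+1)] ; factor over Q: parameters, x = (6/5), and C = -3/4.

At argument 6/5: a 1F0 with upper {-3}, lower {-}, scaled by C = -3/4. Verdict: terminating - the sum ends at index 3 because -3 is a negative integer; exact evaluation follows. Value: 3/500.


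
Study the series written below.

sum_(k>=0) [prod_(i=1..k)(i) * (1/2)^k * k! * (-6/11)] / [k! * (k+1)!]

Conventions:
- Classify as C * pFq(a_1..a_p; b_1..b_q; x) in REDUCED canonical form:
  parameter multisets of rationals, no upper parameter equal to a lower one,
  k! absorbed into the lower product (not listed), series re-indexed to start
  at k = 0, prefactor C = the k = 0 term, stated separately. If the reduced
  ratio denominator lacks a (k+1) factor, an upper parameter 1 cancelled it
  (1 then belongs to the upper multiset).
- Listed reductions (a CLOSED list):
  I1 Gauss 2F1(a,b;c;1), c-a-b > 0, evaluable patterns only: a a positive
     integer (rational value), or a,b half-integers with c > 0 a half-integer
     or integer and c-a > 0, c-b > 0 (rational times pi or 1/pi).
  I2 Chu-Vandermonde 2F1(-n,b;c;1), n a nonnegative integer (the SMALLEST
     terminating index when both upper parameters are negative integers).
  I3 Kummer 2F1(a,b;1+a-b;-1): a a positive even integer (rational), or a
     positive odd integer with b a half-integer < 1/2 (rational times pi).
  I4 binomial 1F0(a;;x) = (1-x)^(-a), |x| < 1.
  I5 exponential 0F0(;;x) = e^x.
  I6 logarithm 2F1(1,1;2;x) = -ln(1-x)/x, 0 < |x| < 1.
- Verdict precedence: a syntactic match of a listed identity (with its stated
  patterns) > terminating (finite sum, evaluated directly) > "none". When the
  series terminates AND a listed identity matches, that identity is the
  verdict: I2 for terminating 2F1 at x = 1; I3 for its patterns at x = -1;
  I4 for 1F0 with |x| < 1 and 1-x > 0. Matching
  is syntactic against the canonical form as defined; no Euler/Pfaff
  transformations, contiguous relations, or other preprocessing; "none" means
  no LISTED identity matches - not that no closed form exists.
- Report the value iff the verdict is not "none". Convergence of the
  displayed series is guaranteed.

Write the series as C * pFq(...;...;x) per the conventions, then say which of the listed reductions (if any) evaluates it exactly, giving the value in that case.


x = 1/2 here; the reduced form reads 2F1, upper {1, 1}, lower {2}, C = -6/11. Verdict: this is the logarithmic series (I6) (the logarithm: parameters (1,1;2), x = 1/2). Sum: (12/11) * ln(1/2).

Key observation: x = (1/2) and the factorial ratio (prefactor -6/11) (k+a-1)!/(a-1)! is a rising factorial (a)_k.
Adjacent-term ratio: r(k) = (1/2) * (k+1) (k+1) / [(k+2) (k+1)] - rational in k, leading ratio (1/2); with t_0 = -6/11, classification follows.


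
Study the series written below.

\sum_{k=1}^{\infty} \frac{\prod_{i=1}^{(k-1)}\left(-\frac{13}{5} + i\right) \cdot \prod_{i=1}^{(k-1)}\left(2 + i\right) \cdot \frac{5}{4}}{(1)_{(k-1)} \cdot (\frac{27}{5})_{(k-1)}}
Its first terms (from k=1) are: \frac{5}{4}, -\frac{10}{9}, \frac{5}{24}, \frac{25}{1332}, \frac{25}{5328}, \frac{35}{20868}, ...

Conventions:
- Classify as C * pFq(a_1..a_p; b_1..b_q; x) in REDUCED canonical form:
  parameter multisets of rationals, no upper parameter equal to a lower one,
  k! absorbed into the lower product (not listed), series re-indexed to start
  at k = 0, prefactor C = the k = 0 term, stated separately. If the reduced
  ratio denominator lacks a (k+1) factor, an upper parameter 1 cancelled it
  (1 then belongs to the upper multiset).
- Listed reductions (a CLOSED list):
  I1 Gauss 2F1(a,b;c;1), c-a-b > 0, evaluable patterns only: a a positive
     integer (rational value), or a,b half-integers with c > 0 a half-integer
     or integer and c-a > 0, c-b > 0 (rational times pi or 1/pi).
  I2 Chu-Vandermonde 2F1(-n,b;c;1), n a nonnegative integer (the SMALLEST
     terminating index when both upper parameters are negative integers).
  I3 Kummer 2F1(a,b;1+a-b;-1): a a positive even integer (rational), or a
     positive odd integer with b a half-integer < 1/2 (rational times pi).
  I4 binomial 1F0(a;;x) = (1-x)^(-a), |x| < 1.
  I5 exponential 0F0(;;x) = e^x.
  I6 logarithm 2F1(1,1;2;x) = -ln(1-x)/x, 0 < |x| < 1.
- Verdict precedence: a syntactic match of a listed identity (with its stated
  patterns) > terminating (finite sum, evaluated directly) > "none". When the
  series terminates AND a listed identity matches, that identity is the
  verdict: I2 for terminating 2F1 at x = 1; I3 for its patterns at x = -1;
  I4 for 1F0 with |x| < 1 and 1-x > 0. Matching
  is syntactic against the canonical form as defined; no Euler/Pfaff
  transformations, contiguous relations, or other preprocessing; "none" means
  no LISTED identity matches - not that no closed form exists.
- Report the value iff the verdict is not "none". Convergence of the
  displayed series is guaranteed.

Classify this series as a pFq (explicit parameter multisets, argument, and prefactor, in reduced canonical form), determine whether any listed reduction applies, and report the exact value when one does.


Key step: x = 1 and the running product (C = 5/4) telescopes to a rising factorial.
Step ratio: r(k) = 1 * (k-\frac{8}{5}) (k+3) / [(k+\frac{27}{5}) (k+1)] - rational; roots negated = parameters, x = 1, C = \frac{5}{4}.

Reduced: x = 1, 2F1, upper = {-\frac{8}{5}, 3}, lower = {\frac{27}{5}}, C = \frac{5}{4}. Verdict: this is Gauss (I1, integer-parameter pattern) (x = 1: the Gamma ratio telescopes since c-a-b = 4 > 0 and a = 3 in Z>0). Hence: \frac{187}{500}.


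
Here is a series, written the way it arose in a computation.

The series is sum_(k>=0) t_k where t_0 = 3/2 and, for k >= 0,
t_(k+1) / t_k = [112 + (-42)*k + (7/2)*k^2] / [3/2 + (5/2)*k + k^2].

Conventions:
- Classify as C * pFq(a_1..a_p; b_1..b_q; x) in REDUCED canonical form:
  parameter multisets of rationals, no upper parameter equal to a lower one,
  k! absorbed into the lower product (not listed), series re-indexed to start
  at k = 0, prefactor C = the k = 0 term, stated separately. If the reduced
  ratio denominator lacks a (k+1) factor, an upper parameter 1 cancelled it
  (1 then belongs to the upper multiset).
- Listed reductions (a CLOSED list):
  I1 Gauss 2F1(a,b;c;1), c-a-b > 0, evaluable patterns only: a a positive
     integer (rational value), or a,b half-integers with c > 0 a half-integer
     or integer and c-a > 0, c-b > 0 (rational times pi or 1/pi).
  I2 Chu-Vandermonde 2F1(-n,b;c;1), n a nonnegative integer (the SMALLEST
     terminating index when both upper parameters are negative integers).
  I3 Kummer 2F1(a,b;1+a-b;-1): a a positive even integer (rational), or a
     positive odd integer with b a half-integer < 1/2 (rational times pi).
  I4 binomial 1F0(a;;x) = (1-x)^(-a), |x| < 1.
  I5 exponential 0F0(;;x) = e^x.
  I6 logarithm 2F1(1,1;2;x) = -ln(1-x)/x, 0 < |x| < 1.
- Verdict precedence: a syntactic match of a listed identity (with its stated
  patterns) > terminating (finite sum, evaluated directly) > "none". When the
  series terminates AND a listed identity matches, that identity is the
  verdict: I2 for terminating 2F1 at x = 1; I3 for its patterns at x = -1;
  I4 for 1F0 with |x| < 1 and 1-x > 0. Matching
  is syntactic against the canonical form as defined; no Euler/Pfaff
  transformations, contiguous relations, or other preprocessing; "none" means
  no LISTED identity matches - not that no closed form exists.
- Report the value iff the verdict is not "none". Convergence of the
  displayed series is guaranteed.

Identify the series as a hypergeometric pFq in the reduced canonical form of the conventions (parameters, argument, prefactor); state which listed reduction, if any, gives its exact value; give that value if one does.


x = 7/2 here; the reduced form reads 2F1, upper {-8, -4}, lower {3/2}, C = 3/2. Verdict: terminating - upper parameter -4 makes this a finite sum (last index 4), evaluated exactly. Sum: 88489/6.

Key observation: with t_0 = 3/2, factor the ratio over Q (C = 3/2): negated roots = parameters.
Consecutive-term ratio: r(k) = (7/2) * (k-8) (k-4) / [(k+3/2) (k+1)] - rational; roots negated = parameters, x = (7/2), C = 3/2.


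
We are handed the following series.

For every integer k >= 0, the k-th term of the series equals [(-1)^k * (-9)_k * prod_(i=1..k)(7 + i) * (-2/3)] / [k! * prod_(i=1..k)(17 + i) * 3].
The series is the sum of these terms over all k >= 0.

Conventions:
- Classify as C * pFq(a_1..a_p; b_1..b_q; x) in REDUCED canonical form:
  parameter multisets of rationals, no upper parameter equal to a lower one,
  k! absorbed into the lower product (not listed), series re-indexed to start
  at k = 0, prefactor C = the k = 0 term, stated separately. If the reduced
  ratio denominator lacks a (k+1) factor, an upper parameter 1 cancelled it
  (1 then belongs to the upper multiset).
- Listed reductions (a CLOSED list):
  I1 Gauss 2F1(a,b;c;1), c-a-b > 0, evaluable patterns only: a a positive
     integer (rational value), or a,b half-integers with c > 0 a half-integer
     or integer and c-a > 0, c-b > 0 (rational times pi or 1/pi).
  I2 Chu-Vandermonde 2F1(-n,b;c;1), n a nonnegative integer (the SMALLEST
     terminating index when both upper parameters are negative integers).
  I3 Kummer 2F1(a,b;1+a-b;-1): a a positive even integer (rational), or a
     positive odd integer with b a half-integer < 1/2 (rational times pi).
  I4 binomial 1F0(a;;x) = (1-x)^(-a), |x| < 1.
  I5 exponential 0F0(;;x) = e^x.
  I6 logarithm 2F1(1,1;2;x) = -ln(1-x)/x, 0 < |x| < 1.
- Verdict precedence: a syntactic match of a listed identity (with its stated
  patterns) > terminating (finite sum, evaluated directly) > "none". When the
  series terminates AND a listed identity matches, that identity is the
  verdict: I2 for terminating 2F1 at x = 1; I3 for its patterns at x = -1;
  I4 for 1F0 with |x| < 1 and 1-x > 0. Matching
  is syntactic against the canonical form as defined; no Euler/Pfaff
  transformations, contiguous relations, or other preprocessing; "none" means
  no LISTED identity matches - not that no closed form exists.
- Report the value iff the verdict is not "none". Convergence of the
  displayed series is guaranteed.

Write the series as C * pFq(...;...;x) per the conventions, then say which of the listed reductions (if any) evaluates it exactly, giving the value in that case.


Prefactor -2/9, argument -1: 2F1 with upper {-9, 8} over lower {18}. Verdict: the Kummer evaluation I3 fires (x = -1; c = 18 equals 1+a-b for upper {-9, 8}: listed pattern). Sum: -68/9.

Structural cue: t_0 being -2/9, the constant factors (prefactor -2/9) combine into one prefactor.
Term ratio: r(k) = (-1) * (k-9) (k+8) / [(k+18) (k+1)] - rational; roots negated = parameters, x = (-1), C = -2/9.


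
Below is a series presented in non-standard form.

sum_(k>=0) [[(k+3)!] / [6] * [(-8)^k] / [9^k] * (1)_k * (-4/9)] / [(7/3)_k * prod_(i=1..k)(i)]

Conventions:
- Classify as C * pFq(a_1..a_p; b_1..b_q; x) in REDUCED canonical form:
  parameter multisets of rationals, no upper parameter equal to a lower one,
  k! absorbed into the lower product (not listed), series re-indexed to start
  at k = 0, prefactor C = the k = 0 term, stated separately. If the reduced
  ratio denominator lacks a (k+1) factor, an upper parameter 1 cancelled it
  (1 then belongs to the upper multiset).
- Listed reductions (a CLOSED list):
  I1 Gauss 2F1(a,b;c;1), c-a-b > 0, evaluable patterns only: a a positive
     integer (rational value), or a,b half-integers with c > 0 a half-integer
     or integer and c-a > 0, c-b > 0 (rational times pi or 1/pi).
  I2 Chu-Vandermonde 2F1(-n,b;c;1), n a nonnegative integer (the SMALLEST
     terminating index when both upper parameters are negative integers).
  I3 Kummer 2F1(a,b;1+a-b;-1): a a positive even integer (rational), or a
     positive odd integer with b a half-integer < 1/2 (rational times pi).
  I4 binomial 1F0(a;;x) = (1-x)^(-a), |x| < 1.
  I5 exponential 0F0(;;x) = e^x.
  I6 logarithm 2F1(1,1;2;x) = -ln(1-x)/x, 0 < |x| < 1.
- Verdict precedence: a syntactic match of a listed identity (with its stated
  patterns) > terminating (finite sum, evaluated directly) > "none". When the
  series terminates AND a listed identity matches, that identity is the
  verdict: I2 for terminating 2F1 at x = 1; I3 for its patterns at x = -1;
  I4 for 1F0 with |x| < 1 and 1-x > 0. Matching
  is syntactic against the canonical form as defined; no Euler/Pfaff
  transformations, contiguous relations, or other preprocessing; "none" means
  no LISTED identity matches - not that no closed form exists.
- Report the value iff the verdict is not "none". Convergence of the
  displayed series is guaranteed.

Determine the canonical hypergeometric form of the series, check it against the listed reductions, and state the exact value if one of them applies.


Canonical form: C = -4/9 times 2F1 with upper {1, 4}, lower {7/3}, x = -8/9. Verdict: none - at argument -8/9 the multisets {1, 4} ; {7/3} match no listed identity.

First insight: x = (-8/9) and the product of the first k integers (C = -4/9, x = -8/9) is k!.
Consecutive-term ratio: r(k) = (-8/9) * (k+1) (k+4) / [(k+7/3) (k+1)] - rational in k. x = (-8/9); t_0 = -4/9; negate the roots.


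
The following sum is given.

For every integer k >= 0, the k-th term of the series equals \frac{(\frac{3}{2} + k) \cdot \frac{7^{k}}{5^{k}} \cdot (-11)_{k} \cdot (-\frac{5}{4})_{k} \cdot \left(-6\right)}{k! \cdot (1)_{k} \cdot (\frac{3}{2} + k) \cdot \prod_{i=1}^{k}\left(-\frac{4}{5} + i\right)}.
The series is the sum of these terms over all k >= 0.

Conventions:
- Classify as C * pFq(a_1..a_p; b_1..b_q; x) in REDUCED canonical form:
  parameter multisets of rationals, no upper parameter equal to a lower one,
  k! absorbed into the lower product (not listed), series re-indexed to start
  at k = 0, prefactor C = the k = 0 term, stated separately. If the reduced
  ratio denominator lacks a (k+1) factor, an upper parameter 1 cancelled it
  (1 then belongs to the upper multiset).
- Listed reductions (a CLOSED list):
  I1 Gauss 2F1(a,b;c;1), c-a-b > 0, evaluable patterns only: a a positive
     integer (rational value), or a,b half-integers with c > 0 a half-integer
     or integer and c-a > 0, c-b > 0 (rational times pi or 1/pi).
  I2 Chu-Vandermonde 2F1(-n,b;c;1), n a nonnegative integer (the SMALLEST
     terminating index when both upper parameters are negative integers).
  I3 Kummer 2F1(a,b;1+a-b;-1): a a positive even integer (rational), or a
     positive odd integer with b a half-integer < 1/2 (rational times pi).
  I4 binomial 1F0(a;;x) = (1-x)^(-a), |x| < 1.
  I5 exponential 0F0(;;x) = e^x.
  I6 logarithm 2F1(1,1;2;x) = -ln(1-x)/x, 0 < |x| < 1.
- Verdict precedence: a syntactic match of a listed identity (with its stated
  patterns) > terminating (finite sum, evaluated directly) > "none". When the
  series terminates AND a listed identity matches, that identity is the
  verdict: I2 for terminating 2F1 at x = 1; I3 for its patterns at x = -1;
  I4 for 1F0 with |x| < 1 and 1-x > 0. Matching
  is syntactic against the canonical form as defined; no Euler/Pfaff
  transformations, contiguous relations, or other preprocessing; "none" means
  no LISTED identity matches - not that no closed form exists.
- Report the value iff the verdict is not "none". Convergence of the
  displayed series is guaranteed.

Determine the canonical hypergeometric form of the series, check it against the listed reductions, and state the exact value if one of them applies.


Structural cue: t_0 being -6, striking the common factor k + 3/2 reduces the term (prefactor -6).
Adjacent-term ratio: r(k) = \frac{7}{5} * (k-11) (k-\frac{5}{4}) / [(k+\frac{1}{5}) (k+1) (k+1)] ; factor over Q: parameters, x = \frac{7}{5}, and C = -6.

x = \frac{7}{5} here; the reduced form reads 2F2, upper {-11, -\frac{5}{4}}, lower {\frac{1}{5}, 1}, C = -6. Verdict: terminating (-11 upstairs). 12 nonzero terms in all; added directly. Value: -\frac{19808076030802345196173}{22931586857343909888}.


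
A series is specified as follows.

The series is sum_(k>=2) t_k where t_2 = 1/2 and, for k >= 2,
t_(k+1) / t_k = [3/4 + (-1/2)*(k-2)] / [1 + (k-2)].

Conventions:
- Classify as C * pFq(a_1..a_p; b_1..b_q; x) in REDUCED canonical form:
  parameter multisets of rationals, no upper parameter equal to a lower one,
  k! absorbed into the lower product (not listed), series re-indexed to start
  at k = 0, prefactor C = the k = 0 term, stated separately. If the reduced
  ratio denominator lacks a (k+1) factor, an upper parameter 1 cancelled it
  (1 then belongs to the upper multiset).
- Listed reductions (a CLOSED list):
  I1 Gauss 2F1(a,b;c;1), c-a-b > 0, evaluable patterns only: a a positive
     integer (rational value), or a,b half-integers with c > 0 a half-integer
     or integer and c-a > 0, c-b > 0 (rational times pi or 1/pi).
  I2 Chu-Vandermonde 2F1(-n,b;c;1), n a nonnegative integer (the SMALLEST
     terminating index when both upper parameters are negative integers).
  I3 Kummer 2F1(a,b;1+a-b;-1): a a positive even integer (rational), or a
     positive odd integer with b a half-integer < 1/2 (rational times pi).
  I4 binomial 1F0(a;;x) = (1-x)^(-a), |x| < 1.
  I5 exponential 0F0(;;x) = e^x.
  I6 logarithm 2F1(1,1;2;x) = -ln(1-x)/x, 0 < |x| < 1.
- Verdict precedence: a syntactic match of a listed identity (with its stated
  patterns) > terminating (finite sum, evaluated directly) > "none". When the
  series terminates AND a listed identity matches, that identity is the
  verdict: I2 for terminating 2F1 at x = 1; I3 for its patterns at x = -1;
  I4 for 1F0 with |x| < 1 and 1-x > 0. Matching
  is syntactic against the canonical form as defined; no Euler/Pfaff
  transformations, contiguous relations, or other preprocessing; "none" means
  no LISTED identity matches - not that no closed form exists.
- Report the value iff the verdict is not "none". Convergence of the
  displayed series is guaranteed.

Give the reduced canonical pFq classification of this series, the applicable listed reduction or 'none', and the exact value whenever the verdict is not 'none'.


This is 1/2 * 1F0(-3/2; -; -1/2) in reduced canonical form. Verdict: the binomial series (I4) matches (the 1F0 binomial series: exponent 3/2, x = -1/2). Exact value: (1/2) * (3/2)^(3/2).

Key step: t_0 = 1/2 here, and factor the ratio over Q (prefactor 1/2): negated roots = parameters.
Adjacent-term ratio: r(k) = (-1/2) * (k-3/2) / [(k+1)] - rational in k. x = (-1/2); t_0 = 1/2; negate the roots.


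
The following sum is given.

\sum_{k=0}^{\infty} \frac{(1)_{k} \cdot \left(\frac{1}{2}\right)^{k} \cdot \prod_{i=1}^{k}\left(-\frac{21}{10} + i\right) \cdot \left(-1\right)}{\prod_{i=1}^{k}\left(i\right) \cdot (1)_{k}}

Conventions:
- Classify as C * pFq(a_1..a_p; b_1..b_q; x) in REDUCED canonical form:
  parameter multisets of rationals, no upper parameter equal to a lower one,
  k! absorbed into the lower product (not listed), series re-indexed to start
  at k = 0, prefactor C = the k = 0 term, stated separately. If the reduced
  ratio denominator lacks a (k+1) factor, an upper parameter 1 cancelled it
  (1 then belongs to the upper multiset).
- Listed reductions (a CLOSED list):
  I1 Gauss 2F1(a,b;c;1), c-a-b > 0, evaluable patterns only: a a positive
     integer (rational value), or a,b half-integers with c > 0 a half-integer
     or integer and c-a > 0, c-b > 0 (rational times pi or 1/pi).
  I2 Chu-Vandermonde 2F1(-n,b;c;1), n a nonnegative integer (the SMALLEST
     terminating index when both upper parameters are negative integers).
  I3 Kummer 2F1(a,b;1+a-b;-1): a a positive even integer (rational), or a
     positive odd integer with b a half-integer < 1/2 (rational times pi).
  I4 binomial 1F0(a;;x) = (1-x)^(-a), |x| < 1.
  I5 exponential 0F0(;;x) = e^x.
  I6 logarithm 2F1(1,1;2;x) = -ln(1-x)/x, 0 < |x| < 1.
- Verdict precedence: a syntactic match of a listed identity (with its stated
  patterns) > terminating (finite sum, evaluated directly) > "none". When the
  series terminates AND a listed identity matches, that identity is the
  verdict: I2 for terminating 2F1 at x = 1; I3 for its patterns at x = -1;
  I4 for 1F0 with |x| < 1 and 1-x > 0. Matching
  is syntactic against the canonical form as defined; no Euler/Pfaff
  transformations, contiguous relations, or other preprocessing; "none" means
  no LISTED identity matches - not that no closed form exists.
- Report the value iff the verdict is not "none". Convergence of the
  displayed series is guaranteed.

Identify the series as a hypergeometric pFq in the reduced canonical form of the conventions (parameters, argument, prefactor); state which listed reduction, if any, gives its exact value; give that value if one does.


x = \frac{1}{2} here; the reduced form reads 1F0, upper {-\frac{11}{10}}, lower {-}, C = -1. Verdict: the I4 binomial reduction matches (the 1F0 binomial series: exponent 11/10, x = \frac{1}{2}). Exact value: \left(-1\right) \cdot \left(\frac{1}{2}\right)^{\frac{11}{10}}.

First insight: t_0 being -1, the parameter 1 appears in both the upper and lower lists and cancels.
Consecutive-term ratio: r(k) = \frac{1}{2} * (k-\frac{11}{10}) / [(k+1)] - poly over poly, x = \frac{1}{2} from leading terms; C = -1 at k = 0.


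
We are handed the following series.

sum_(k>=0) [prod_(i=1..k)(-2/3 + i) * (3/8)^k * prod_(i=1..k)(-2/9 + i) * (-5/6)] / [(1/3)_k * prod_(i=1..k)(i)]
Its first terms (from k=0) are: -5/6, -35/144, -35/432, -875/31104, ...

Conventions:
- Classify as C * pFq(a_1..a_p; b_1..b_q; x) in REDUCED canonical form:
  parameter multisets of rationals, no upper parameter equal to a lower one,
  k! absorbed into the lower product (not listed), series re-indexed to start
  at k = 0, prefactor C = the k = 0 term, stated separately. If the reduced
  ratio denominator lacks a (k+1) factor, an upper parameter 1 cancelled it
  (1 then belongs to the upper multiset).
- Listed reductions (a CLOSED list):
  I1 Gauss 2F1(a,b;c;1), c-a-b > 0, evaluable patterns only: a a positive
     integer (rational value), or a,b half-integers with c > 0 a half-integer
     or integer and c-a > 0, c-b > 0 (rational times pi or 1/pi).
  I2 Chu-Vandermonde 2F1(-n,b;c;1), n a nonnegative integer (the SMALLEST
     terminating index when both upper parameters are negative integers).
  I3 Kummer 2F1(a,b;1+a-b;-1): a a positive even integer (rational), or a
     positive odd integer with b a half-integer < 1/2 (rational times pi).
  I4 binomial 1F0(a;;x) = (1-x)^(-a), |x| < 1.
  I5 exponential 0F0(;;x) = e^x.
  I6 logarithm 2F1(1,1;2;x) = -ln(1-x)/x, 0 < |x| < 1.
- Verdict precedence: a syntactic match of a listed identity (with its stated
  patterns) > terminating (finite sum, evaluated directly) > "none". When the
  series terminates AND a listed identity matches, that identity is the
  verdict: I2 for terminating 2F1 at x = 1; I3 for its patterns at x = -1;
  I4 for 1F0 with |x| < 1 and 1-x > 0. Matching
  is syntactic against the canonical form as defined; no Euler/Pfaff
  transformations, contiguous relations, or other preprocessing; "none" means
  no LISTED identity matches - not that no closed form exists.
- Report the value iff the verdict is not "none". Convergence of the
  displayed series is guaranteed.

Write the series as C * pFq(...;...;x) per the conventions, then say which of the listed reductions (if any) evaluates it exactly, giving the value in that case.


At argument 3/8: a 1F0 with upper {7/9}, lower {-}, scaled by C = -5/6. Verdict: the binomial series (I4) fires (the 1F0 binomial series: exponent -7/9, x = 3/8). Its exact value is (-5/6) * (5/8)^(-7/9).

The tell: x = (3/8) and the product of the first k integers (C = -5/6, x = 3/8) is k!.
Consecutive-term ratio: r(k) = (3/8) * (k+7/9) / [(k+1)] ; factor over Q: parameters, x = (3/8), and C = -5/6.
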